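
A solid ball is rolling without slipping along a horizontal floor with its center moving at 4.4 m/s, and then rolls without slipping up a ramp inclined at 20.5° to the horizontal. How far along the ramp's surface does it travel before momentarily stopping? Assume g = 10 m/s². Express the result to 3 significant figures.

d ≈ 3.87 m

With I = (2/5)MR², the ratio k = I/(MR²) is 0.4.
Rolling without slipping gives ω = v/R, so the total kinetic energy is ½Mv² + ½Iω² = ½(1+k)Mv² = (7/10)Mv².
Setting this equal to Mgh gives the vertical rise h = (1+k)v₀²/(2g) = 1.4×4.4²/(2×10) = 1.355 m.
The distance along the slope is d = h/sinθ = 1.355/sin20.5° ≈ 3.87 m.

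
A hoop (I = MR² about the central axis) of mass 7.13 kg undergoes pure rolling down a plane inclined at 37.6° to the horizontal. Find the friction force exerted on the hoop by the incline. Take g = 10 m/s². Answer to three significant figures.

f ≈ 21.8 N

With I = MR², the ratio k = I/(MR²) is 1.
Translational: Mg sinθ − f = Ma. Rotational about the CM: fR = Iα = kMRa, so f = kMa.
Combining, a = g sinθ/(1+k) and f = kMa = kMg sinθ/(1+k).
f = 1 × 7.13 × 10 × sin37.6° / 2 ≈ 21.8 N.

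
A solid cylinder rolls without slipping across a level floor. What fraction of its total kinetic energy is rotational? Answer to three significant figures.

For this body I = (1/2)MR², i.e. k = I/(MR²) = 0.5.
Since ω = v/R, the translational part is ½Mv² and the rotational part is ½I(v/R)² = ½kMv²; the total is ½(1+k)Mv².
The rotational fraction is therefore k/(1+k) = 0.5/1.5 ≈ 0.333.

fraction ≈ 0.333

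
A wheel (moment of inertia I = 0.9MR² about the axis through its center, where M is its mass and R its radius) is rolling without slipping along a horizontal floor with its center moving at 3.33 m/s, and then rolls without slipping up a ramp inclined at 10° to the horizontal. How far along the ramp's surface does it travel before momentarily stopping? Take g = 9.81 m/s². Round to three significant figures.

d ≈ 6.18 m

The moment of inertia is 0.9MR², giving k ≡ I/(MR²) = 0.9.
The rolling condition ω = v/R makes the rotational term ½I(v/R)² = ½kMv², so KE_total = ½(1+k)Mv² = (19/20)Mv².
Setting this equal to Mgh gives the vertical rise h = (1+k)v₀²/(2g) = 1.9×3.33²/(2×9.81) = 1.074 m.
The distance along the slope is d = h/sinθ = 1.074/sin10° ≈ 6.18 m.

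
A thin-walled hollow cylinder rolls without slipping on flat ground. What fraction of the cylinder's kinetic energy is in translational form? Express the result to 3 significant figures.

The moment of inertia is MR², giving k ≡ I/(MR²) = 1.
With ω = v/R, KE_trans = ½Mv² and KE_rot = ½Iω² = ½kMv², so KE_total = ½(1+k)Mv².
The translational fraction is therefore 1/(1+k) = 1/2 ≈ 0.500.

fraction ≈ 0.500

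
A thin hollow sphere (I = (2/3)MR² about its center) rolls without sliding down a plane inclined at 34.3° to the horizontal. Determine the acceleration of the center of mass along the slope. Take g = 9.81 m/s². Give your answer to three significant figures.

With I = (2/3)MR², the ratio k = I/(MR²) is 2/3.
Along the incline Mg sinθ − f = Ma, and torque about the center fR = Iα = kMR²(a/R) gives f = kMa.
Eliminating f: Mg sinθ = (1+k)Ma, so a = g sinθ/(1+k) = 9.81 × sin34.3° / 1.667 ≈ 3.32 m/s².

a ≈ 3.32 m/s²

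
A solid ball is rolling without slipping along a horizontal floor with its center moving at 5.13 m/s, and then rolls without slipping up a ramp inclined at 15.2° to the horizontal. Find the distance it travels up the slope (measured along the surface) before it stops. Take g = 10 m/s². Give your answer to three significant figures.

Here I = (2/5)MR², so the shape factor k = I/(MR²) = 0.4.
The rolling condition ω = v/R makes the rotational term ½I(v/R)² = ½kMv², so KE_total = ½(1+k)Mv² = (7/10)Mv².
Setting this equal to Mgh gives the vertical rise h = (1+k)v₀²/(2g) = 1.4×5.13²/(2×10) = 1.842 m.
The distance along the slope is d = h/sinθ = 1.842/sin15.2° ≈ 7.03 m.

d ≈ 7.03 m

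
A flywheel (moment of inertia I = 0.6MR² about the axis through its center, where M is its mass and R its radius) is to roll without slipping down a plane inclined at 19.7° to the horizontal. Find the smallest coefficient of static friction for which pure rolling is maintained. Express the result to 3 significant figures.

μ_min ≈ 0.134

For this body I = 0.6MR², i.e. k = I/(MR²) = 0.6.
Translational: Mg sinθ − f = Ma. Rotational about the CM: fR = Iα = kMRa, so f = kMa.
These give a = g sinθ/(1+k) and the required friction f = kMg sinθ/(1+k).
The normal force is N = Mg cosθ, so μ_min = f/N = k tanθ/(1+k).
μ_min = 0.6 × tan19.7° / 1.6 ≈ 0.134.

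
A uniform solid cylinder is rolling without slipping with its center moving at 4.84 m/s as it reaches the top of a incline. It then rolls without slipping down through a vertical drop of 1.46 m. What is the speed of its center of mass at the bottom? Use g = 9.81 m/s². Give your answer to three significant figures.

Here I = (1/2)MR², so the shape factor k = I/(MR²) = 0.5.
Pure rolling means v = ωR; then KE = ½Mv² + ½I(v/R)² = ½(1+k)Mv² = (3/4)Mv².
Energy conservation: (3/4)Mv₀² + Mgh = (3/4)Mv², so v² = v₀² + 2gh/(1+k).
v = √(4.84² + 2×9.81×1.46/1.5) = √42.52 ≈ 6.52 m/s.

v ≈ 6.52 m/s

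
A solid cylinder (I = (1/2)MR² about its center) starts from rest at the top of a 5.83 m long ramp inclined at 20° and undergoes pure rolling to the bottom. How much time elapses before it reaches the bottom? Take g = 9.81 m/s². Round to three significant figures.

With I = (1/2)MR², the ratio k = I/(MR²) is 0.5.
Translational: Mg sinθ − f = Ma. Rotational about the CM: fR = Iα = kMRa, so f = kMa.
Hence a = g sinθ/(1+k) = 9.81×sin20°/1.5 = 2.237 m/s².
With constant a from rest, t = √(2L/a) = √(2·5.83/2.237) ≈ 2.28 s.

t ≈ 2.28 s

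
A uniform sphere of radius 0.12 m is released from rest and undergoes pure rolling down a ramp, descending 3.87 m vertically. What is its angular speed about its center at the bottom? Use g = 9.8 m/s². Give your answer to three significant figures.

The moment of inertia is (2/5)MR², giving k ≡ I/(MR²) = 0.4.
Pure rolling means v = ωR; then KE = ½Mv² + ½I(v/R)² = ½(1+k)Mv² = (7/10)Mv².
Energy conservation Mgh = ½(1+k)Mv² gives v = √(2gh/(1+k)) = √(2 × 9.8 × 3.87 / 1.4) = 7.361 m/s.
Then ω = v/R = 7.361 / 0.12 ≈ 61.3 rad/s.

ω ≈ 61.3 rad/s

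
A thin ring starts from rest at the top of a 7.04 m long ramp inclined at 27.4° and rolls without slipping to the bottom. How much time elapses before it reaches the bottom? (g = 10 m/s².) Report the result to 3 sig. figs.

t ≈ 2.47 s

Here I = MR², so the shape factor k = I/(MR²) = 1.
Along the incline Mg sinθ − f = Ma, and torque about the center fR = Iα = kMR²(a/R) gives f = kMa.
Hence a = g sinθ/(1+k) = 10×sin27.4°/2 = 2.301 m/s².
Starting from rest, L = ½at², so t = √(2L/a) = √(2×7.04/2.301) ≈ 2.47 s.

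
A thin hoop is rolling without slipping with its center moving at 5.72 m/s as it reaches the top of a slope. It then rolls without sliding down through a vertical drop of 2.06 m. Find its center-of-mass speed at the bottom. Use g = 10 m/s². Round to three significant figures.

v ≈ 7.30 m/s

The moment of inertia is MR², giving k ≡ I/(MR²) = 1.
The rolling condition ω = v/R makes the rotational term ½I(v/R)² = ½kMv², so KE_total = ½(1+k)Mv² = Mv².
Conserving energy between top and bottom: Mv² = Mv₀² + Mgh, hence v² = v₀² + 2gh/(1+k).
v = √(5.72² + 2×10×2.06/2) = √53.32 ≈ 7.30 m/s.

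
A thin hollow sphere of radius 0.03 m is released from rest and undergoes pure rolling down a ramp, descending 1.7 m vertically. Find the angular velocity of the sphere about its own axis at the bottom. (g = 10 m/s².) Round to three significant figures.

ω ≈ 151 rad/s

With I = (2/3)MR², the ratio k = I/(MR²) is 2/3.
The rolling condition ω = v/R makes the rotational term ½I(v/R)² = ½kMv², so KE_total = ½(1+k)Mv² = (5/6)Mv².
Energy conservation Mgh = ½(1+k)Mv² gives v = √(2gh/(1+k)) = √(2 × 10 × 1.7 / 1.667) = 4.517 m/s.
The angular speed follows from ω = v/R = 4.517/0.03 ≈ 151 rad/s.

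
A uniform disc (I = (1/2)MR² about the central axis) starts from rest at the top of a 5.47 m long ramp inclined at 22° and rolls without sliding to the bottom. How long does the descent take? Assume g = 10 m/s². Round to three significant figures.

t ≈ 2.09 s

With I = (1/2)MR², the ratio k = I/(MR²) is 0.5.
Translational: Mg sinθ − f = Ma. Rotational about the CM: fR = Iα = kMRa, so f = kMa.
Hence a = g sinθ/(1+k) = 10×sin22°/1.5 = 2.497 m/s².
With constant a from rest, t = √(2L/a) = √(2·5.47/2.497) ≈ 2.09 s.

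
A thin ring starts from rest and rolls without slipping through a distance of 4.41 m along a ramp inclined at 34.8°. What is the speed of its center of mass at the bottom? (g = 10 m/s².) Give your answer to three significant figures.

The moment of inertia is MR², giving k ≡ I/(MR²) = 1.
Pure rolling means v = ωR; then KE = ½Mv² + ½I(v/R)² = ½(1+k)Mv² = Mv².
The vertical drop is h = L sinθ = 4.41 × sin34.8° = 2.517 m.
Energy conservation: Mgh = Mv², so v = √(2gh/(1+k)) = √(2 × 10 × 2.517 / 2) ≈ 5.02 m/s.

v ≈ 5.02 m/s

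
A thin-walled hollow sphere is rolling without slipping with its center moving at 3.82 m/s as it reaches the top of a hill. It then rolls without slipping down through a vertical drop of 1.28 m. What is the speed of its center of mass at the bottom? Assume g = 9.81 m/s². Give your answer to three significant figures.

v ≈ 5.45 m/s

The moment of inertia is (2/3)MR², giving k ≡ I/(MR²) = 2/3.
The rolling condition ω = v/R makes the rotational term ½I(v/R)² = ½kMv², so KE_total = ½(1+k)Mv² = (5/6)Mv².
Energy conservation: (5/6)Mv₀² + Mgh = (5/6)Mv², so v² = v₀² + 2gh/(1+k).
v = √(3.82² + 2×9.81×1.28/1.667) = √29.66 ≈ 5.45 m/s.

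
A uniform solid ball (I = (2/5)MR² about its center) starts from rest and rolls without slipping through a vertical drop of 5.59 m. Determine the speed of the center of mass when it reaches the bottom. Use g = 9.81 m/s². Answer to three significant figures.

For this body I = (2/5)MR², i.e. k = I/(MR²) = 0.4.
Pure rolling means v = ωR; then KE = ½Mv² + ½I(v/R)² = ½(1+k)Mv² = (7/10)Mv².
Energy conservation: Mgh = (7/10)Mv², so v = √(2gh/(1+k)) = √(2 × 9.81 × 5.59 / 1.4) ≈ 8.85 m/s.

v ≈ 8.85 m/s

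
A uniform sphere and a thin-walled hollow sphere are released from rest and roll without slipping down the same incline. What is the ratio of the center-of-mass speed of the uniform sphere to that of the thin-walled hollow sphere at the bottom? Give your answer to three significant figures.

v_ratio ≈ 1.09

Each satisfies Mgh = ½(1+k)Mv² with k = I/(MR²), so v ∝ 1/√(1+k).
For the uniform sphere k = 0.4; for the thin-walled hollow sphere k = 2/3.
v₁/v₂ = √((1+k₂)/(1+k₁)) = √(1.667/1.4) ≈ 1.09.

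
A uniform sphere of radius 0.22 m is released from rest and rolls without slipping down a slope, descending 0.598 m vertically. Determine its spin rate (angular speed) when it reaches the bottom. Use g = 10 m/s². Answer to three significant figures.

For this body I = (2/5)MR², i.e. k = I/(MR²) = 0.4.
Rolling without slipping gives ω = v/R, so the total kinetic energy is ½Mv² + ½Iω² = ½(1+k)Mv² = (7/10)Mv².
Energy conservation Mgh = ½(1+k)Mv² gives v = √(2gh/(1+k)) = √(2 × 10 × 0.598 / 1.4) = 2.923 m/s.
The angular speed follows from ω = v/R = 2.923/0.22 ≈ 13.3 rad/s.

ω ≈ 13.3 rad/s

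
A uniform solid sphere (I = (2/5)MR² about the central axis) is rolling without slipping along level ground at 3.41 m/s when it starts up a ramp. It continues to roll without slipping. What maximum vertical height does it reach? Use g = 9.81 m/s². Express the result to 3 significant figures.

For this body I = (2/5)MR², i.e. k = I/(MR²) = 0.4.
Since it rolls without slipping, ω = v/R and KE = ½Mv² + ½Iω² = ½(1+k)Mv² = (7/10)Mv².
At the top the kinetic energy is zero, so (7/10)Mv₀² = Mgh.
Thus h = (1+k)v₀²/(2g) = 1.4 × 3.41² / (2 × 9.81) ≈ 0.830 m.

h ≈ 0.830 m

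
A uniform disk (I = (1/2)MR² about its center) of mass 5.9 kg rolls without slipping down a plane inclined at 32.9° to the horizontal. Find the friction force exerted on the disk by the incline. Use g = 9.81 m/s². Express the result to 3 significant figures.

f ≈ 10.5 N

Here I = (1/2)MR², so the shape factor k = I/(MR²) = 0.5.
Newton's second law down the slope: Mg sinθ − f = Ma. The torque equation fR = Iα (with α = a/R) gives f = kMa.
Combining, a = g sinθ/(1+k) and f = kMa = kMg sinθ/(1+k).
f = 0.5 × 5.9 × 9.81 × sin32.9° / 1.5 ≈ 10.5 N.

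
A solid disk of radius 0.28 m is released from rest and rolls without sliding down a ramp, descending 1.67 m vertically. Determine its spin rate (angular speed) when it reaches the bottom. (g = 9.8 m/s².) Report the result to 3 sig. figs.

With I = (1/2)MR², the ratio k = I/(MR²) is 0.5.
Pure rolling means v = ωR; then KE = ½Mv² + ½I(v/R)² = ½(1+k)Mv² = (3/4)Mv².
Energy conservation Mgh = ½(1+k)Mv² gives v = √(2gh/(1+k)) = √(2 × 9.8 × 1.67 / 1.5) = 4.671 m/s.
Then ω = v/R = 4.671 / 0.28 ≈ 16.7 rad/s.

ω ≈ 16.7 rad/s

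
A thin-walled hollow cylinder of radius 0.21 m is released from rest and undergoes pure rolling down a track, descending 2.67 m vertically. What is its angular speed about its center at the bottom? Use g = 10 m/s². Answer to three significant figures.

For this body I = MR², i.e. k = I/(MR²) = 1.
Pure rolling means v = ωR; then KE = ½Mv² + ½I(v/R)² = ½(1+k)Mv² = Mv².
Energy conservation Mgh = ½(1+k)Mv² gives v = √(2gh/(1+k)) = √(2 × 10 × 2.67 / 2) = 5.167 m/s.
Then ω = v/R = 5.167 / 0.21 ≈ 24.6 rad/s.

ω ≈ 24.6 rad/s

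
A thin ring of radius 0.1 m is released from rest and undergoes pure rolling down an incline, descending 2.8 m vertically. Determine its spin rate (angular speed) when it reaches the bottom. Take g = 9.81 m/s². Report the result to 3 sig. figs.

ω ≈ 52.4 rad/s

With I = MR², the ratio k = I/(MR²) is 1.
The rolling condition ω = v/R makes the rotational term ½I(v/R)² = ½kMv², so KE_total = ½(1+k)Mv² = Mv².
Energy conservation Mgh = ½(1+k)Mv² gives v = √(2gh/(1+k)) = √(2 × 9.81 × 2.8 / 2) = 5.241 m/s.
The angular speed follows from ω = v/R = 5.241/0.1 ≈ 52.4 rad/s.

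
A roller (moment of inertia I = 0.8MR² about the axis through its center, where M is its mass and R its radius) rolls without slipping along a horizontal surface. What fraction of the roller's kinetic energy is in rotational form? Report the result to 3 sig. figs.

The moment of inertia is 0.8MR², giving k ≡ I/(MR²) = 0.8.
With ω = v/R, KE_trans = ½Mv² and KE_rot = ½Iω² = ½kMv², so KE_total = ½(1+k)Mv².
The rotational fraction is therefore k/(1+k) = 0.8/1.8 ≈ 0.444.

fraction ≈ 0.444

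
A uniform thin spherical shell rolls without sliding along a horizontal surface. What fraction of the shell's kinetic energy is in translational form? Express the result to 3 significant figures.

Here I = (2/3)MR², so the shape factor k = I/(MR²) = 2/3.
With ω = v/R, KE_trans = ½Mv² and KE_rot = ½Iω² = ½kMv², so KE_total = ½(1+k)Mv².
The translational fraction is therefore 1/(1+k) = 1/1.667 ≈ 0.600.

fraction ≈ 0.600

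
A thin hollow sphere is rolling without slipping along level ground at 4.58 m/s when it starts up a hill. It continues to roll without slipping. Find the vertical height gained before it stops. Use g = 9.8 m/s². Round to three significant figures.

Here I = (2/3)MR², so the shape factor k = I/(MR²) = 2/3.
Since it rolls without slipping, ω = v/R and KE = ½Mv² + ½Iω² = ½(1+k)Mv² = (5/6)Mv².
At the top the kinetic energy is zero, so (5/6)Mv₀² = Mgh.
Thus h = (1+k)v₀²/(2g) = 1.667 × 4.58² / (2 × 9.8) ≈ 1.78 m.

h ≈ 1.78 m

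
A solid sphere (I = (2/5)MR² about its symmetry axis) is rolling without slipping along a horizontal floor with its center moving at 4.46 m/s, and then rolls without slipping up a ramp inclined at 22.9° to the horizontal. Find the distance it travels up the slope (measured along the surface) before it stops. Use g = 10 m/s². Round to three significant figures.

Here I = (2/5)MR², so the shape factor k = I/(MR²) = 0.4.
Since it rolls without slipping, ω = v/R and KE = ½Mv² + ½Iω² = ½(1+k)Mv² = (7/10)Mv².
Setting this equal to Mgh gives the vertical rise h = (1+k)v₀²/(2g) = 1.4×4.46²/(2×10) = 1.392 m.
Along the incline, d = h/sinθ = 1.392/sin22.9° ≈ 3.58 m.

d ≈ 3.58 m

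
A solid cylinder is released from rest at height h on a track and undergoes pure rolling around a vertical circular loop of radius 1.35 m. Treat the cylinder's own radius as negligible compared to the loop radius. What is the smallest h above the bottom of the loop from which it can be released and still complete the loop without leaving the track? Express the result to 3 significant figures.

h_min ≈ 3.71 m

Here I = (1/2)MR², so the shape factor k = I/(MR²) = 0.5.
At the top, contact is just lost when gravity alone supplies the centripetal force: Mg = Mv_top²/r, i.e. v_top² = gr.
With ω = v/R, the kinetic energy at speed v is ½(1+k)Mv² = (3/4)Mv².
Energy conservation from release (height h) to the top (height 2r): Mgh = Mg(2r) + (3/4)M·gr.
Thus h_min = 2r + (1+k)r/2 = r(2 + 1.5/2) = 1.35 × 2.75 ≈ 3.71 m.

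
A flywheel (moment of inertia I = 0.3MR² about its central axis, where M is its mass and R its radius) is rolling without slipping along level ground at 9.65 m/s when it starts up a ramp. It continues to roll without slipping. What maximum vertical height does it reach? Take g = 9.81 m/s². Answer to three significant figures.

h ≈ 6.17 m

For this body I = 0.3MR², i.e. k = I/(MR²) = 0.3.
Rolling without slipping gives ω = v/R, so the total kinetic energy is ½Mv² + ½Iω² = ½(1+k)Mv² = (13/20)Mv².
All of this converts to potential energy at the highest point: (13/20)Mv₀² = Mgh.
Thus h = (1+k)v₀²/(2g) = 1.3 × 9.65² / (2 × 9.81) ≈ 6.17 m.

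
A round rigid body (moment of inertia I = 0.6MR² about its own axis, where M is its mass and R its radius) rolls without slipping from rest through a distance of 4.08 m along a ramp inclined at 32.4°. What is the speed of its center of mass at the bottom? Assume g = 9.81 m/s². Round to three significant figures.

Here I = 0.6MR², so the shape factor k = I/(MR²) = 0.6.
The rolling condition ω = v/R makes the rotational term ½I(v/R)² = ½kMv², so KE_total = ½(1+k)Mv² = (4/5)Mv².
The vertical drop is h = L sinθ = 4.08 × sin32.4° = 2.186 m.
Setting Mgh = (4/5)Mv² gives v = √(2gh/(1+k)) = √(2·9.81·2.186/1.6) ≈ 5.18 m/s.

v ≈ 5.18 m/s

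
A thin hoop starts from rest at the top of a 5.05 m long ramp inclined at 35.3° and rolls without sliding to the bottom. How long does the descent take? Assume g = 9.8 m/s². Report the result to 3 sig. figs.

The moment of inertia is MR², giving k ≡ I/(MR²) = 1.
Along the incline Mg sinθ − f = Ma, and torque about the center fR = Iα = kMR²(a/R) gives f = kMa.
Hence a = g sinθ/(1+k) = 9.8×sin35.3°/2 = 2.832 m/s².
Starting from rest, L = ½at², so t = √(2L/a) = √(2×5.05/2.832) ≈ 1.89 s.

t ≈ 1.89 s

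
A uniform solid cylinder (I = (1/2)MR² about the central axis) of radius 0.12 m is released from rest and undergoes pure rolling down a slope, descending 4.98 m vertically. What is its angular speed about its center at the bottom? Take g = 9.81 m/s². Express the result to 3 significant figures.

Here I = (1/2)MR², so the shape factor k = I/(MR²) = 0.5.
The rolling condition ω = v/R makes the rotational term ½I(v/R)² = ½kMv², so KE_total = ½(1+k)Mv² = (3/4)Mv².
Energy conservation Mgh = ½(1+k)Mv² gives v = √(2gh/(1+k)) = √(2 × 9.81 × 4.98 / 1.5) = 8.071 m/s.
The angular speed follows from ω = v/R = 8.071/0.12 ≈ 67.3 rad/s.

ω ≈ 67.3 rad/s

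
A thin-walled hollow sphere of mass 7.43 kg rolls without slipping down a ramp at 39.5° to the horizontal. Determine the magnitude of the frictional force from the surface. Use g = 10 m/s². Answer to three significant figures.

For this body I = (2/3)MR², i.e. k = I/(MR²) = 2/3.
Along the incline Mg sinθ − f = Ma, and torque about the center fR = Iα = kMR²(a/R) gives f = kMa.
Combining, a = g sinθ/(1+k) and f = kMa = kMg sinθ/(1+k).
f = (2/3) × 7.43 × 10 × sin39.5° / 1.667 ≈ 18.9 N.

f ≈ 18.9 N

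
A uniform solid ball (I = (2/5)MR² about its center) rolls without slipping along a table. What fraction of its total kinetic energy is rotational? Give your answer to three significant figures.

For this body I = (2/5)MR², i.e. k = I/(MR²) = 0.4.
Since ω = v/R, the translational part is ½Mv² and the rotational part is ½I(v/R)² = ½kMv²; the total is ½(1+k)Mv².
The rotational fraction is therefore k/(1+k) = 0.4/1.4 ≈ 0.286.

fraction ≈ 0.286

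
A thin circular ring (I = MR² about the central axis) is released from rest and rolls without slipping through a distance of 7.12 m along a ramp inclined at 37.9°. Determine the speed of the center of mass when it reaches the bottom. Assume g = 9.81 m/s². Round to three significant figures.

v ≈ 6.55 m/s

With I = MR², the ratio k = I/(MR²) is 1.
Pure rolling means v = ωR; then KE = ½Mv² + ½I(v/R)² = ½(1+k)Mv² = Mv².
The vertical drop is h = L sinθ = 7.12 × sin37.9° = 4.374 m.
Setting Mgh = Mv² gives v = √(2gh/(1+k)) = √(2·9.81·4.374/2) ≈ 6.55 m/s.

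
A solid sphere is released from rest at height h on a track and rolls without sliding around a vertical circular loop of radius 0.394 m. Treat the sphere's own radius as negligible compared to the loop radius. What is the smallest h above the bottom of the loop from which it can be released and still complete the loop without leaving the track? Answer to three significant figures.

h_min ≈ 1.06 m

Here I = (2/5)MR², so the shape factor k = I/(MR²) = 0.4.
At the top of the loop, the minimum-contact condition is Mg = Mv_top²/r, so v_top² = gr.
With ω = v/R, the kinetic energy at speed v is ½(1+k)Mv² = (7/10)Mv².
Energy conservation from release (height h) to the top (height 2r): Mgh = Mg(2r) + (7/10)M·gr.
Thus h_min = 2r + (1+k)r/2 = r(2 + 1.4/2) = 0.394 × 2.7 ≈ 1.06 m.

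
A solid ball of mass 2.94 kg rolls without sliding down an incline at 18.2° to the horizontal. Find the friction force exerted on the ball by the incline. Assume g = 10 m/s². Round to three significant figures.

f ≈ 2.62 N

Here I = (2/5)MR², so the shape factor k = I/(MR²) = 0.4.
Newton's second law down the slope: Mg sinθ − f = Ma. The torque equation fR = Iα (with α = a/R) gives f = kMa.
Combining, a = g sinθ/(1+k) and f = kMa = kMg sinθ/(1+k).
f = 0.4 × 2.94 × 10 × sin18.2° / 1.4 ≈ 2.62 N.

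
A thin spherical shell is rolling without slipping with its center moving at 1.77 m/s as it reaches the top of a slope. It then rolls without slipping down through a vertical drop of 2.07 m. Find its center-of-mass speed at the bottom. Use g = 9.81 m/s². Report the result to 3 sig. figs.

v ≈ 5.24 m/s

Here I = (2/3)MR², so the shape factor k = I/(MR²) = 2/3.
Since it rolls without slipping, ω = v/R and KE = ½Mv² + ½Iω² = ½(1+k)Mv² = (5/6)Mv².
Energy conservation: (5/6)Mv₀² + Mgh = (5/6)Mv², so v² = v₀² + 2gh/(1+k).
v = √(1.77² + 2×9.81×2.07/1.667) = √27.5 ≈ 5.24 m/s.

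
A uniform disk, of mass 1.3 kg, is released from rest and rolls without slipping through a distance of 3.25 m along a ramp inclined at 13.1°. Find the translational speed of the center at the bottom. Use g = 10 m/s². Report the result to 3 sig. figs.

v ≈ 3.13 m/s

With I = (1/2)MR², the ratio k = I/(MR²) is 0.5.
The rolling condition ω = v/R makes the rotational term ½I(v/R)² = ½kMv², so KE_total = ½(1+k)Mv² = (3/4)Mv².
The vertical drop is h = L sinθ = 3.25 × sin13.1° = 0.7366 m.
Energy conservation: Mgh = (3/4)Mv², so v = √(2gh/(1+k)) = √(2 × 10 × 0.7366 / 1.5) ≈ 3.13 m/s.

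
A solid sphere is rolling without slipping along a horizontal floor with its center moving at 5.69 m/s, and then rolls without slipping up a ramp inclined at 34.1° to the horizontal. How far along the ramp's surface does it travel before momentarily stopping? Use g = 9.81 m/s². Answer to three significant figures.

The moment of inertia is (2/5)MR², giving k ≡ I/(MR²) = 0.4.
Rolling without slipping gives ω = v/R, so the total kinetic energy is ½Mv² + ½Iω² = ½(1+k)Mv² = (7/10)Mv².
Setting this equal to Mgh gives the vertical rise h = (1+k)v₀²/(2g) = 1.4×5.69²/(2×9.81) = 2.31 m.
The distance along the slope is d = h/sinθ = 2.31/sin34.1° ≈ 4.12 m.

d ≈ 4.12 m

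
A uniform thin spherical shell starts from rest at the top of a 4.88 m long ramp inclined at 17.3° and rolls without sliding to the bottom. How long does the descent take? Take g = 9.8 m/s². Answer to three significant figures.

The moment of inertia is (2/3)MR², giving k ≡ I/(MR²) = 2/3.
Newton's second law down the slope: Mg sinθ − f = Ma. The torque equation fR = Iα (with α = a/R) gives f = kMa.
Hence a = g sinθ/(1+k) = 9.8×sin17.3°/1.667 = 1.749 m/s².
With constant a from rest, t = √(2L/a) = √(2·4.88/1.749) ≈ 2.36 s.

t ≈ 2.36 s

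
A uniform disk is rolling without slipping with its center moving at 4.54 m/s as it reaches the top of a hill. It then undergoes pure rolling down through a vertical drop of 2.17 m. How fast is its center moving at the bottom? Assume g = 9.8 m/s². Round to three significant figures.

v ≈ 7.00 m/s

Here I = (1/2)MR², so the shape factor k = I/(MR²) = 0.5.
Since it rolls without slipping, ω = v/R and KE = ½Mv² + ½Iω² = ½(1+k)Mv² = (3/4)Mv².
Energy conservation: (3/4)Mv₀² + Mgh = (3/4)Mv², so v² = v₀² + 2gh/(1+k).
v = √(4.54² + 2×9.8×2.17/1.5) = √48.97 ≈ 7.00 m/s.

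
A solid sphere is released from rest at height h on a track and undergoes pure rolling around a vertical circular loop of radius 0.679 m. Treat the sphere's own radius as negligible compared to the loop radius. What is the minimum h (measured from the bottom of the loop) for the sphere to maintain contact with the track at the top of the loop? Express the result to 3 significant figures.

h_min ≈ 1.83 m

With I = (2/5)MR², the ratio k = I/(MR²) is 0.4.
At the top of the loop, the minimum-contact condition is Mg = Mv_top²/r, so v_top² = gr.
With ω = v/R, the kinetic energy at speed v is ½(1+k)Mv² = (7/10)Mv².
Energy conservation from release (height h) to the top (height 2r): Mgh = Mg(2r) + (7/10)M·gr.
Thus h_min = 2r + (1+k)r/2 = r(2 + 1.4/2) = 0.679 × 2.7 ≈ 1.83 m.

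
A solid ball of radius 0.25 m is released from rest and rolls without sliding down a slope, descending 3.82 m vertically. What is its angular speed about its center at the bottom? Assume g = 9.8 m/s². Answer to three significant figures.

Here I = (2/5)MR², so the shape factor k = I/(MR²) = 0.4.
Since it rolls without slipping, ω = v/R and KE = ½Mv² + ½Iω² = ½(1+k)Mv² = (7/10)Mv².
Energy conservation Mgh = ½(1+k)Mv² gives v = √(2gh/(1+k)) = √(2 × 9.8 × 3.82 / 1.4) = 7.313 m/s.
Then ω = v/R = 7.313 / 0.25 ≈ 29.3 rad/s.

ω ≈ 29.3 rad/s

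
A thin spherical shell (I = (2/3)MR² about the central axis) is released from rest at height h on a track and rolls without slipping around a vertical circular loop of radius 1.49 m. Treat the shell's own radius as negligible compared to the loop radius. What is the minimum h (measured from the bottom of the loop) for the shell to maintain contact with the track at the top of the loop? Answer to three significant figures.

The moment of inertia is (2/3)MR², giving k ≡ I/(MR²) = 2/3.
At the top of the loop, the minimum-contact condition is Mg = Mv_top²/r, so v_top² = gr.
With ω = v/R, the kinetic energy at speed v is ½(1+k)Mv² = (5/6)Mv².
Energy conservation from release (height h) to the top (height 2r): Mgh = Mg(2r) + (5/6)M·gr.
Thus h_min = 2r + (1+k)r/2 = r(2 + 1.667/2) = 1.49 × 2.833 ≈ 4.22 m.

h_min ≈ 4.22 m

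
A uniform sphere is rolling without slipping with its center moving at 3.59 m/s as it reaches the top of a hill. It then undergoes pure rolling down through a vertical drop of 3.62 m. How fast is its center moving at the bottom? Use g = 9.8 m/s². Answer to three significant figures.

With I = (2/5)MR², the ratio k = I/(MR²) is 0.4.
Rolling without slipping gives ω = v/R, so the total kinetic energy is ½Mv² + ½Iω² = ½(1+k)Mv² = (7/10)Mv².
Energy conservation: (7/10)Mv₀² + Mgh = (7/10)Mv², so v² = v₀² + 2gh/(1+k).
v = √(3.59² + 2×9.8×3.62/1.4) = √63.57 ≈ 7.97 m/s.

v ≈ 7.97 m/s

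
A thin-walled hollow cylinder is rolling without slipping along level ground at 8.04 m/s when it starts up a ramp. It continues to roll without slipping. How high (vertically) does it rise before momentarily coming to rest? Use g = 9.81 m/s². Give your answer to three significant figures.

The moment of inertia is MR², giving k ≡ I/(MR²) = 1.
Since it rolls without slipping, ω = v/R and KE = ½Mv² + ½Iω² = ½(1+k)Mv² = Mv².
At the top the kinetic energy is zero, so Mv₀² = Mgh.
Thus h = (1+k)v₀²/(2g) = 2 × 8.04² / (2 × 9.81) ≈ 6.59 m.

h ≈ 6.59 m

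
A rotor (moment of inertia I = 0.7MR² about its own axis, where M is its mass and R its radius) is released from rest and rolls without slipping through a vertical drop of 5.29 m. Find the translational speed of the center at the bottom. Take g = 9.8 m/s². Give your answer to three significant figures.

v ≈ 7.81 m/s

The moment of inertia is 0.7MR², giving k ≡ I/(MR²) = 0.7.
Since it rolls without slipping, ω = v/R and KE = ½Mv² + ½Iω² = ½(1+k)Mv² = (17/20)Mv².
Energy conservation: Mgh = (17/20)Mv², so v = √(2gh/(1+k)) = √(2 × 9.8 × 5.29 / 1.7) ≈ 7.81 m/s.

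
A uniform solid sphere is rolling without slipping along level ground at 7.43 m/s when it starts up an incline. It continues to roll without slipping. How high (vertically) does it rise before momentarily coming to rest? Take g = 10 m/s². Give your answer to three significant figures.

h ≈ 3.86 m

For this body I = (2/5)MR², i.e. k = I/(MR²) = 0.4.
Pure rolling means v = ωR; then KE = ½Mv² + ½I(v/R)² = ½(1+k)Mv² = (7/10)Mv².
All of this converts to potential energy at the highest point: (7/10)Mv₀² = Mgh.
Thus h = (1+k)v₀²/(2g) = 1.4 × 7.43² / (2 × 10) ≈ 3.86 m.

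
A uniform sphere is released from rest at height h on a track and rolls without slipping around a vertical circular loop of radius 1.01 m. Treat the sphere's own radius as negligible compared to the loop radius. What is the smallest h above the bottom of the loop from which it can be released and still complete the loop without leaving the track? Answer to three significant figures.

With I = (2/5)MR², the ratio k = I/(MR²) is 0.4.
At the top of the loop, the minimum-contact condition is Mg = Mv_top²/r, so v_top² = gr.
With ω = v/R, the kinetic energy at speed v is ½(1+k)Mv² = (7/10)Mv².
Energy conservation from release (height h) to the top (height 2r): Mgh = Mg(2r) + (7/10)M·gr.
Thus h_min = 2r + (1+k)r/2 = r(2 + 1.4/2) = 1.01 × 2.7 ≈ 2.73 m.

h_min ≈ 2.73 m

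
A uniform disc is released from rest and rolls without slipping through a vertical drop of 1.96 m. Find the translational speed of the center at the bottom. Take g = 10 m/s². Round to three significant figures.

v ≈ 5.11 m/s

Here I = (1/2)MR², so the shape factor k = I/(MR²) = 0.5.
Since it rolls without slipping, ω = v/R and KE = ½Mv² + ½Iω² = ½(1+k)Mv² = (3/4)Mv².
Setting Mgh = (3/4)Mv² gives v = √(2gh/(1+k)) = √(2·10·1.96/1.5) ≈ 5.11 m/s.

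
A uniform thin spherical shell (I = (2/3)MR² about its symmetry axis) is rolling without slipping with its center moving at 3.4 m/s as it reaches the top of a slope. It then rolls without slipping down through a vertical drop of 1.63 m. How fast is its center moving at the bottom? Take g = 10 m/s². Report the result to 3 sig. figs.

Here I = (2/3)MR², so the shape factor k = I/(MR²) = 2/3.
Since it rolls without slipping, ω = v/R and KE = ½Mv² + ½Iω² = ½(1+k)Mv² = (5/6)Mv².
Conserving energy between top and bottom: (5/6)Mv² = (5/6)Mv₀² + Mgh, hence v² = v₀² + 2gh/(1+k).
v = √(3.4² + 2×10×1.63/1.667) = √31.12 ≈ 5.58 m/s.

v ≈ 5.58 m/s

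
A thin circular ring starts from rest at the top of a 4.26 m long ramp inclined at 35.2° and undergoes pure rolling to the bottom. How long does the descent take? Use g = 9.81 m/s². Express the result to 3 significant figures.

With I = MR², the ratio k = I/(MR²) is 1.
Along the incline Mg sinθ − f = Ma, and torque about the center fR = Iα = kMR²(a/R) gives f = kMa.
Hence a = g sinθ/(1+k) = 9.81×sin35.2°/2 = 2.827 m/s².
With constant a from rest, t = √(2L/a) = √(2·4.26/2.827) ≈ 1.74 s.

t ≈ 1.74 s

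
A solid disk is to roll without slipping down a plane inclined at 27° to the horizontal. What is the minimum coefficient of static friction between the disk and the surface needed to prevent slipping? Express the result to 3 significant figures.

μ_min ≈ 0.170

With I = (1/2)MR², the ratio k = I/(MR²) is 0.5.
Translational: Mg sinθ − f = Ma. Rotational about the CM: fR = Iα = kMRa, so f = kMa.
These give a = g sinθ/(1+k) and the required friction f = kMg sinθ/(1+k).
With N = Mg cosθ, the no-slip condition f ≤ μN gives μ_min = f/N = k tanθ/(1+k).
μ_min = 0.5 × tan27° / 1.5 ≈ 0.170.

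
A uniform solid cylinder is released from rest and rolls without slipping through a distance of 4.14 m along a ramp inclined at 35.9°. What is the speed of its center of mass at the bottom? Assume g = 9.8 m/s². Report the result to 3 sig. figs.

v ≈ 5.63 m/s

With I = (1/2)MR², the ratio k = I/(MR²) is 0.5.
Rolling without slipping gives ω = v/R, so the total kinetic energy is ½Mv² + ½Iω² = ½(1+k)Mv² = (3/4)Mv².
The vertical drop is h = L sinθ = 4.14 × sin35.9° = 2.428 m.
Energy conservation: Mgh = (3/4)Mv², so v = √(2gh/(1+k)) = √(2 × 9.8 × 2.428 / 1.5) ≈ 5.63 m/s.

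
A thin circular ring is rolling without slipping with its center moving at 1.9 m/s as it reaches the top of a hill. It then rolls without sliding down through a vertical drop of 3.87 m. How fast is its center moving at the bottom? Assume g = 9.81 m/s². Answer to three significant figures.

With I = MR², the ratio k = I/(MR²) is 1.
Pure rolling means v = ωR; then KE = ½Mv² + ½I(v/R)² = ½(1+k)Mv² = Mv².
Conserving energy between top and bottom: Mv² = Mv₀² + Mgh, hence v² = v₀² + 2gh/(1+k).
v = √(1.9² + 2×9.81×3.87/2) = √41.57 ≈ 6.45 m/s.

v ≈ 6.45 m/s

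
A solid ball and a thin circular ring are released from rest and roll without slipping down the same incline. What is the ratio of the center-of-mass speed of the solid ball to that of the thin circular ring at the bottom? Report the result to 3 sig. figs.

Each satisfies Mgh = ½(1+k)Mv² with k = I/(MR²), so v ∝ 1/√(1+k).
For the solid ball k = 0.4; for the thin circular ring k = 1.
v₁/v₂ = √((1+k₂)/(1+k₁)) = √(2/1.4) ≈ 1.20.

v_ratio ≈ 1.20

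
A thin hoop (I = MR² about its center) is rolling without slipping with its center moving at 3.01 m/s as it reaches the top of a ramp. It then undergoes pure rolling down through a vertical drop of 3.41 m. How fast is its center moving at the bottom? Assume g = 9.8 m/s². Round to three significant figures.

v ≈ 6.52 m/s

With I = MR², the ratio k = I/(MR²) is 1.
Pure rolling means v = ωR; then KE = ½Mv² + ½I(v/R)² = ½(1+k)Mv² = Mv².
Energy conservation: Mv₀² + Mgh = Mv², so v² = v₀² + 2gh/(1+k).
v = √(3.01² + 2×9.8×3.41/2) = √42.48 ≈ 6.52 m/s.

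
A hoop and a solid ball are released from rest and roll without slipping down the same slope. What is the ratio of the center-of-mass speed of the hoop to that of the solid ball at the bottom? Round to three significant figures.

Each satisfies Mgh = ½(1+k)Mv² with k = I/(MR²), so v ∝ 1/√(1+k).
For the hoop k = 1; for the solid ball k = 0.4.
v₁/v₂ = √((1+k₂)/(1+k₁)) = √(1.4/2) ≈ 0.837.

v_ratio ≈ 0.837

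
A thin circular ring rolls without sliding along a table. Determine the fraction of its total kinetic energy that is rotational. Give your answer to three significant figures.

fraction ≈ 0.500

With I = MR², the ratio k = I/(MR²) is 1.
Since ω = v/R, the translational part is ½Mv² and the rotational part is ½I(v/R)² = ½kMv²; the total is ½(1+k)Mv².
The rotational fraction is therefore k/(1+k) = 1/2 ≈ 0.500.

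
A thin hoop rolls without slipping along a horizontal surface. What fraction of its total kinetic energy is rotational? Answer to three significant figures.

The moment of inertia is MR², giving k ≡ I/(MR²) = 1.
With ω = v/R, KE_trans = ½Mv² and KE_rot = ½Iω² = ½kMv², so KE_total = ½(1+k)Mv².
The rotational fraction is therefore k/(1+k) = 1/2 ≈ 0.500.

fraction ≈ 0.500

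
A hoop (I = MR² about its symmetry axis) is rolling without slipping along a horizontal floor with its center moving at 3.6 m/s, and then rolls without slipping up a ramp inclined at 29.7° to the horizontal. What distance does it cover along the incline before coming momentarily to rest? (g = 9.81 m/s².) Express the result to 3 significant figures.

With I = MR², the ratio k = I/(MR²) is 1.
The rolling condition ω = v/R makes the rotational term ½I(v/R)² = ½kMv², so KE_total = ½(1+k)Mv² = Mv².
Setting this equal to Mgh gives the vertical rise h = (1+k)v₀²/(2g) = 2×3.6²/(2×9.81) = 1.321 m.
The distance along the slope is d = h/sinθ = 1.321/sin29.7° ≈ 2.67 m.

d ≈ 2.67 m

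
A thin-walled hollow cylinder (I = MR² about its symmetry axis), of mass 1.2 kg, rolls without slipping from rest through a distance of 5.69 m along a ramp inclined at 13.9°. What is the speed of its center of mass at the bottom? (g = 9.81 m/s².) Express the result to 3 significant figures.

v ≈ 3.66 m/s

Here I = MR², so the shape factor k = I/(MR²) = 1.
Pure rolling means v = ωR; then KE = ½Mv² + ½I(v/R)² = ½(1+k)Mv² = Mv².
The vertical drop is h = L sinθ = 5.69 × sin13.9° = 1.367 m.
Setting Mgh = Mv² gives v = √(2gh/(1+k)) = √(2·9.81·1.367/2) ≈ 3.66 m/s.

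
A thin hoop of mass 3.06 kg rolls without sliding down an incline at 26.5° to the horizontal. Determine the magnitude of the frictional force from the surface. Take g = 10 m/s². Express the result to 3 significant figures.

For this body I = MR², i.e. k = I/(MR²) = 1.
Translational: Mg sinθ − f = Ma. Rotational about the CM: fR = Iα = kMRa, so f = kMa.
Combining, a = g sinθ/(1+k) and f = kMa = kMg sinθ/(1+k).
f = 1 × 3.06 × 10 × sin26.5° / 2 ≈ 6.83 N.

f ≈ 6.83 N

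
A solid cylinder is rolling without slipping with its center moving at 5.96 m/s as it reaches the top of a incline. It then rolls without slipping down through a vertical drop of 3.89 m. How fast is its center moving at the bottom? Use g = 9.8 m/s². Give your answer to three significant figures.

v ≈ 9.29 m/s

For this body I = (1/2)MR², i.e. k = I/(MR²) = 0.5.
Pure rolling means v = ωR; then KE = ½Mv² + ½I(v/R)² = ½(1+k)Mv² = (3/4)Mv².
Conserving energy between top and bottom: (3/4)Mv² = (3/4)Mv₀² + Mgh, hence v² = v₀² + 2gh/(1+k).
v = √(5.96² + 2×9.8×3.89/1.5) = √86.35 ≈ 9.29 m/s.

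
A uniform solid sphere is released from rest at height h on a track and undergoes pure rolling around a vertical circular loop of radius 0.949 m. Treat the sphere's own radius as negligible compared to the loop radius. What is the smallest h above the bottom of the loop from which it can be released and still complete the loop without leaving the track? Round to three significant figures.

Here I = (2/5)MR², so the shape factor k = I/(MR²) = 0.4.
At the top of the loop, the minimum-contact condition is Mg = Mv_top²/r, so v_top² = gr.
With ω = v/R, the kinetic energy at speed v is ½(1+k)Mv² = (7/10)Mv².
Energy conservation from release (height h) to the top (height 2r): Mgh = Mg(2r) + (7/10)M·gr.
Thus h_min = 2r + (1+k)r/2 = r(2 + 1.4/2) = 0.949 × 2.7 ≈ 2.56 m.

h_min ≈ 2.56 m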